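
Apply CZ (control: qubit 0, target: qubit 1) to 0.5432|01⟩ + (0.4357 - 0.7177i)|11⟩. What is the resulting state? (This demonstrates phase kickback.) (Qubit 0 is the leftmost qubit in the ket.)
0.5432|01⟩ + (-0.4357 + 0.7177i)|11⟩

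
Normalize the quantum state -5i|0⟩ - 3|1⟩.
-0.8575i|0⟩ - 0.5145|1⟩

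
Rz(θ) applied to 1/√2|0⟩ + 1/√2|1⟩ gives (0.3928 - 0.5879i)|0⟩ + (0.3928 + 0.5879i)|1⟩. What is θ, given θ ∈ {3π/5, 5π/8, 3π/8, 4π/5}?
5π/8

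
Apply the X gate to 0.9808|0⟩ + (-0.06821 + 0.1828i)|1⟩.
(-0.06821 + 0.1828i)|0⟩ + 0.9808|1⟩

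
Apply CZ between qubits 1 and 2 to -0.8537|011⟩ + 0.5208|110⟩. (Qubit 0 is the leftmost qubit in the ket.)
0.8537|011⟩ + 0.5208|110⟩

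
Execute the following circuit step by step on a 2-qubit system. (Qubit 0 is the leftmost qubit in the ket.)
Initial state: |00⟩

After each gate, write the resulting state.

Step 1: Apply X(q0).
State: |10⟩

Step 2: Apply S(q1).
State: |10⟩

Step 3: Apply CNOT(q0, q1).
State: |11⟩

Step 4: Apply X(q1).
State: |10⟩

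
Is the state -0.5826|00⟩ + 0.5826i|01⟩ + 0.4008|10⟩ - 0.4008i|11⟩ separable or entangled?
Separable

Writing the state as a|00⟩ + b|01⟩ + c|10⟩ + d|11⟩, it is a product state iff ad − bc = 0.
Here (a, b, c, d) = (-0.5826, 0.5826i, 0.4008, -0.4008i): ad − bc = (-0.5826)(-0.4008i) − (0.5826i)(0.4008) = 0, so the state is separable.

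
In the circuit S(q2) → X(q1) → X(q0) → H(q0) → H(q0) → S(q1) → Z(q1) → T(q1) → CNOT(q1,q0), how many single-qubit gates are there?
8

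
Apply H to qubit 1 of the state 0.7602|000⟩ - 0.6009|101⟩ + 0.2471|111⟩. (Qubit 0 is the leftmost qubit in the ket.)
0.5375|000⟩ + 0.5375|010⟩ - 0.2502|101⟩ - 0.5996|111⟩

H on qubit 1 mixes each pair of kets that differ only in qubit 1: amplitudes (a, b) of (|…0…⟩, |…1…⟩) become ((a + b)/√2, (a − b)/√2). Kets absent from the input have amplitude 0.
(|000⟩, |010⟩): (a, b) = (0.7602, 0) → (0.5375, 0.5375)
(|101⟩, |111⟩): (a, b) = (-0.6009, 0.2471) → (-0.2502, -0.5996)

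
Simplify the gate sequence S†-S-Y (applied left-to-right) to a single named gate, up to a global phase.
Y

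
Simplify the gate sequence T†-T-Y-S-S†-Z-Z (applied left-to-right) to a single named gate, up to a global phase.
Y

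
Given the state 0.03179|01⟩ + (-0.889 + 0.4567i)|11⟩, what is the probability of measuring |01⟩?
0.001011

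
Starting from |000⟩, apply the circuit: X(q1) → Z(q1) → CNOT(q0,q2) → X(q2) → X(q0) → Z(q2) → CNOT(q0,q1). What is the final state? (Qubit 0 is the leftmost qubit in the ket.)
|101⟩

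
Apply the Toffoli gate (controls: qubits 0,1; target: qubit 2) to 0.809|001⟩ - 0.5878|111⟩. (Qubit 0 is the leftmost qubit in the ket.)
0.809|001⟩ - 0.5878|110⟩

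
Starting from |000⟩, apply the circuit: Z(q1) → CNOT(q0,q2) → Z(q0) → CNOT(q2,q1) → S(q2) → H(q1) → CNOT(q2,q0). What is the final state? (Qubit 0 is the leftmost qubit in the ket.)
1/√2|000⟩ + 1/√2|010⟩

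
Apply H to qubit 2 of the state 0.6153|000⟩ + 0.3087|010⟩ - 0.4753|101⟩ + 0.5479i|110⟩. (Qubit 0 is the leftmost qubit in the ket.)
0.4351|000⟩ + 0.4351|001⟩ + 0.2183|010⟩ + 0.2183|011⟩ - 0.3361|100⟩ + 0.3361|101⟩ + 0.3874i|110⟩ + 0.3874i|111⟩

H on qubit 2 mixes each pair of kets that differ only in qubit 2: amplitudes (a, b) of (|…0…⟩, |…1…⟩) become ((a + b)/√2, (a − b)/√2). Kets absent from the input have amplitude 0.
(|000⟩, |001⟩): (a, b) = (0.6153, 0) → (0.4351, 0.4351)
(|010⟩, |011⟩): (a, b) = (0.3087, 0) → (0.2183, 0.2183)
(|100⟩, |101⟩): (a, b) = (0, -0.4753) → (-0.3361, 0.3361)
(|110⟩, |111⟩): (a, b) = (0.5479i, 0) → (0.3874i, 0.3874i)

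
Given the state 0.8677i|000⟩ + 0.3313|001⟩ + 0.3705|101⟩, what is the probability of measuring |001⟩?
0.1098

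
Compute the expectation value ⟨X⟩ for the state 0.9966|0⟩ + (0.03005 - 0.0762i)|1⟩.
0.0599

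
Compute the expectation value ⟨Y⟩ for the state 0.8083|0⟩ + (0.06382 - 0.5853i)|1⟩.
-0.9462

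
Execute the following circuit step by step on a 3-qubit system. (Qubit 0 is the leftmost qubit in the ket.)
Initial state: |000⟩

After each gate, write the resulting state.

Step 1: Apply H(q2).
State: 1/√2|000⟩ + 1/√2|001⟩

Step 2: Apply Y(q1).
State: (1/√2)i|010⟩ + (1/√2)i|011⟩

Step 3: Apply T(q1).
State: (-1/2 + (1/2)i)|010⟩ + (-1/2 + (1/2)i)|011⟩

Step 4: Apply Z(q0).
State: (-1/2 + (1/2)i)|010⟩ + (-1/2 + (1/2)i)|011⟩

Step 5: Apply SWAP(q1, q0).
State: (-1/2 + (1/2)i)|100⟩ + (-1/2 + (1/2)i)|101⟩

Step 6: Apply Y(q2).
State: (1/2 + (1/2)i)|100⟩ + (-1/2 - (1/2)i)|101⟩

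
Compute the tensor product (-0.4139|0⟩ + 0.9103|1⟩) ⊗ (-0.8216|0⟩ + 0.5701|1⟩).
0.3401|00⟩ - 0.236|01⟩ - 0.7479|10⟩ + 0.519|11⟩

amp(|b₁b₂…⟩) = product of the factor amplitudes for bits b₁, b₂, …; only kets whose every factor amplitude is nonzero survive.
|00⟩: (-0.4139)(-0.8216) = 0.3401
|01⟩: (-0.4139)(0.5701) = -0.236
|10⟩: (0.9103)(-0.8216) = -0.7479
|11⟩: (0.9103)(0.5701) = 0.519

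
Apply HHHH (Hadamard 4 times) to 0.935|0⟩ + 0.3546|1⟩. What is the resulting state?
0.935|0⟩ + 0.3546|1⟩

H² = I, so an even number of Hadamards cancels: H^4 = I and the state is unchanged.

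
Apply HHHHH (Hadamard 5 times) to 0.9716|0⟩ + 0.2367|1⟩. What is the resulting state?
0.8544|0⟩ + 0.5197|1⟩

H² = I, so H^5 = H: a single Hadamard. With (a, b) = (0.9716, 0.2367), H gives ((a + b)/√2, (a − b)/√2) = (0.8544, 0.5197).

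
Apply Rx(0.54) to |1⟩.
-0.2667i|0⟩ + 0.9638|1⟩

Rx(0.54) = [[cos(θ/2), −i·sin(θ/2)], [−i·sin(θ/2), cos(θ/2)]]; θ = 0.54, cos(θ/2) ≈ 0.963771, sin(θ/2) ≈ 0.266731.
With a = amp(|0⟩) = 0 and b = amp(|1⟩) = 1:
new amp(|0⟩) = (0.963771)·a + (-0.266731i)·b = -0.2667i
new amp(|1⟩) = (-0.266731i)·a + (0.963771)·b = 0.9638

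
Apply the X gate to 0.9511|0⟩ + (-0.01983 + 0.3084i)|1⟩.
(-0.01983 + 0.3084i)|0⟩ + 0.9511|1⟩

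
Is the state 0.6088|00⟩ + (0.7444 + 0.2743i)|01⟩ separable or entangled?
Separable

Writing the state as a|00⟩ + b|01⟩ + c|10⟩ + d|11⟩, it is a product state iff ad − bc = 0.
Here (a, b, c, d) = (0.6088, (0.7444 + 0.2743i), 0, 0): ad − bc = (0.6088)(0) − (0.7444 + 0.2743i)(0) = 0, so the state is separable.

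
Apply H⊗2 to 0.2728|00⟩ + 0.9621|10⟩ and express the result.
0.6175|00⟩ + 0.6175|01⟩ - 0.3447|10⟩ - 0.3447|11⟩

H⊗2 gives amp(|y⟩) = (1/2) Σ_x (−1)^(x·y) amp(|x⟩), where x·y is the number of positions in which both x and y have a 1.
|00⟩: (0.2728 + 0.9621)/2 = 0.6175
|01⟩: (0.2728 + 0.9621)/2 = 0.6175
|10⟩: (0.2728 - 0.9621)/2 = -0.3447
|11⟩: (0.2728 - 0.9621)/2 = -0.3447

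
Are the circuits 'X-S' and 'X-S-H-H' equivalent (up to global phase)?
Yes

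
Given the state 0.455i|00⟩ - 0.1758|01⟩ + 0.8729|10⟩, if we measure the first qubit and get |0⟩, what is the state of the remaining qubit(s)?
0.9328i|0⟩ - 0.3604|1⟩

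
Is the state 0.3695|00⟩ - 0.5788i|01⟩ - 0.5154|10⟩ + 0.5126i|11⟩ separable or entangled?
Entangled

Writing the state as a|00⟩ + b|01⟩ + c|10⟩ + d|11⟩, it is a product state iff ad − bc = 0.
Here (a, b, c, d) = (0.3695, -0.5788i, -0.5154, 0.5126i): ad − bc = (0.3695)(0.5126i) − (-0.5788i)(-0.5154) = -0.1089i ≠ 0, so the state is entangled.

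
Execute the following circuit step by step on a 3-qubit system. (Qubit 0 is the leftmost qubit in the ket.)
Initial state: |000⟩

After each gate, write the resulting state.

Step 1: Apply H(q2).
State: 1/√2|000⟩ + 1/√2|001⟩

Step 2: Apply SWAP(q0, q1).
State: 1/√2|000⟩ + 1/√2|001⟩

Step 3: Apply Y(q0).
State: (1/√2)i|100⟩ + (1/√2)i|101⟩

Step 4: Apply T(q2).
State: (1/√2)i|100⟩ + (-1/2 + (1/2)i)|101⟩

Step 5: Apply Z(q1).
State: (1/√2)i|100⟩ + (-1/2 + (1/2)i)|101⟩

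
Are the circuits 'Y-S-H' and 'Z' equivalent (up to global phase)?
No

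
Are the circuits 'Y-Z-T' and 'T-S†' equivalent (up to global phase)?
No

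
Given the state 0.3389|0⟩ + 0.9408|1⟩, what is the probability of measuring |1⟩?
0.8851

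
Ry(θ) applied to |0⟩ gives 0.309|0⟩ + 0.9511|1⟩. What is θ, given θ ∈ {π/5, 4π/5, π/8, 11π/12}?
4π/5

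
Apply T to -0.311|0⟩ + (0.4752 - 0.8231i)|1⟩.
-0.311|0⟩ + (0.918 - 0.246i)|1⟩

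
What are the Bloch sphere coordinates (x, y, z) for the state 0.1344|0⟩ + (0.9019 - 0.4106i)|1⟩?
(0.2424, -0.1104, -0.964)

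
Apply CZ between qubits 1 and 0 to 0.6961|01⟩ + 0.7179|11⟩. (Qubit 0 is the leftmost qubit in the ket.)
0.6961|01⟩ - 0.7179|11⟩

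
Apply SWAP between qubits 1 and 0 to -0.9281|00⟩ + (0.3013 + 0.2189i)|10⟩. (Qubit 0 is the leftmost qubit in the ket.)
-0.9281|00⟩ + (0.3013 + 0.2189i)|01⟩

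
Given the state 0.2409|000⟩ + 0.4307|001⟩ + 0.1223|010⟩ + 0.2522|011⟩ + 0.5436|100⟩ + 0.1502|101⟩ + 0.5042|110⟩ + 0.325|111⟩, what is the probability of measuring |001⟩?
0.1855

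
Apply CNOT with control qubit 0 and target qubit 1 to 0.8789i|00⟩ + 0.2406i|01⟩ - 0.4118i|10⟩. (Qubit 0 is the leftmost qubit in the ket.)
0.8789i|00⟩ + 0.2406i|01⟩ - 0.4118i|11⟩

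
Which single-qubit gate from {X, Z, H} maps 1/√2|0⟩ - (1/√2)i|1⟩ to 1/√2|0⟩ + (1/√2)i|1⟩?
Z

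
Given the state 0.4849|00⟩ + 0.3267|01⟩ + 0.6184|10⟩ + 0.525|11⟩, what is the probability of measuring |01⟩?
0.1067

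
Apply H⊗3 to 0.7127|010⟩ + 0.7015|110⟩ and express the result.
0.5|000⟩ + 0.5|001⟩ - 0.5|010⟩ - 0.5|011⟩ + 0.00396|100⟩ + 0.00396|101⟩ - 0.00396|110⟩ - 0.00396|111⟩

H⊗3 gives amp(|y⟩) = (1/2√2) Σ_x (−1)^(x·y) amp(|x⟩), where x·y is the number of positions in which both x and y have a 1.
|000⟩: (0.7127 + 0.7015)/(2√2) = 0.5
|001⟩: (0.7127 + 0.7015)/(2√2) = 0.5
|010⟩: (-0.7127 - 0.7015)/(2√2) = -0.5
|011⟩: (-0.7127 - 0.7015)/(2√2) = -0.5
|100⟩: (0.7127 - 0.7015)/(2√2) = 0.00396
|101⟩: (0.7127 - 0.7015)/(2√2) = 0.00396
|110⟩: (-0.7127 + 0.7015)/(2√2) = -0.00396
|111⟩: (-0.7127 + 0.7015)/(2√2) = -0.00396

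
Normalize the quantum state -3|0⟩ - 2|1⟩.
-0.8321|0⟩ - 0.5547|1⟩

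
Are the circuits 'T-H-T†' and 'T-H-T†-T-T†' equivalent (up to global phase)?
Yes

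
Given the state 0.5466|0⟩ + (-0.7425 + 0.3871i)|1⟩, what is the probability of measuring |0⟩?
0.2988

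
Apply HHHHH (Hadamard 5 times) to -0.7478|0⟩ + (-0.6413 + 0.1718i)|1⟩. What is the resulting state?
(-0.9822 + 0.1215i)|0⟩ + (-0.07531 - 0.1215i)|1⟩

H² = I, so H^5 = H: a single Hadamard. With (a, b) = (-0.7478, (-0.6413 + 0.1718i)), H gives ((a + b)/√2, (a − b)/√2) = ((-0.9822 + 0.1215i), (-0.07531 - 0.1215i)).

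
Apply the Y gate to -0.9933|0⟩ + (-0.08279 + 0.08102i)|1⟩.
(0.08102 + 0.08279i)|0⟩ - 0.9933i|1⟩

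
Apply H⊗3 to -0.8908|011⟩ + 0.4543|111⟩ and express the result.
-0.1543|000⟩ + 0.1543|001⟩ + 0.1543|010⟩ - 0.1543|011⟩ - 0.4756|100⟩ + 0.4756|101⟩ + 0.4756|110⟩ - 0.4756|111⟩

H⊗3 gives amp(|y⟩) = (1/2√2) Σ_x (−1)^(x·y) amp(|x⟩), where x·y is the number of positions in which both x and y have a 1.
|000⟩: (-0.8908 + 0.4543)/(2√2) = -0.1543
|001⟩: (0.8908 - 0.4543)/(2√2) = 0.1543
|010⟩: (0.8908 - 0.4543)/(2√2) = 0.1543
|011⟩: (-0.8908 + 0.4543)/(2√2) = -0.1543
|100⟩: (-0.8908 - 0.4543)/(2√2) = -0.4756
|101⟩: (0.8908 + 0.4543)/(2√2) = 0.4756
|110⟩: (0.8908 + 0.4543)/(2√2) = 0.4756
|111⟩: (-0.8908 - 0.4543)/(2√2) = -0.4756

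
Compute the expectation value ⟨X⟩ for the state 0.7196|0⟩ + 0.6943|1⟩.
0.9992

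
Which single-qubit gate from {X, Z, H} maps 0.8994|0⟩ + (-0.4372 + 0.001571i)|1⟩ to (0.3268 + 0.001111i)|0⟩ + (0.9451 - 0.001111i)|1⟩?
H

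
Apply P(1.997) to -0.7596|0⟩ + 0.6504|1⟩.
-0.7596|0⟩ + (-0.2689 + 0.5922i)|1⟩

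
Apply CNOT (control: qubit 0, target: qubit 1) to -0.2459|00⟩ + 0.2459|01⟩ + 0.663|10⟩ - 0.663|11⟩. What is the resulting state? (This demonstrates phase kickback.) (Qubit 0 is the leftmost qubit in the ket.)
-0.2459|00⟩ + 0.2459|01⟩ - 0.663|10⟩ + 0.663|11⟩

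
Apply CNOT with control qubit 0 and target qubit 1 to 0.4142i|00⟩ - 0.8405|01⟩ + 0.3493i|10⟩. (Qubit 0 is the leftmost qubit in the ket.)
0.4142i|00⟩ - 0.8405|01⟩ + 0.3493i|11⟩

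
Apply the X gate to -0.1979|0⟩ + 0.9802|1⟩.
0.9802|0⟩ - 0.1979|1⟩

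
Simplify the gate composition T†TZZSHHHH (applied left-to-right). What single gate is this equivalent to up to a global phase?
S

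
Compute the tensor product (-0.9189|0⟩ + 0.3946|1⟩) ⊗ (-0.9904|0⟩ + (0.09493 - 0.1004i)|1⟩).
0.9101|00⟩ + (-0.08723 + 0.09226i)|01⟩ - 0.3908|10⟩ + (0.03746 - 0.03962i)|11⟩

amp(|b₁b₂…⟩) = product of the factor amplitudes for bits b₁, b₂, …; only kets whose every factor amplitude is nonzero survive.
|00⟩: (-0.9189)(-0.9904) = 0.9101
|01⟩: (-0.9189)(0.09493 - 0.1004i) = (-0.08723 + 0.09226i)
|10⟩: (0.3946)(-0.9904) = -0.3908
|11⟩: (0.3946)(0.09493 - 0.1004i) = (0.03746 - 0.03962i)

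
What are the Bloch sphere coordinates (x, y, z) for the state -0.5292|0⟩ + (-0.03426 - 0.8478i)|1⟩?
(0.03626, 0.8973, -0.4399)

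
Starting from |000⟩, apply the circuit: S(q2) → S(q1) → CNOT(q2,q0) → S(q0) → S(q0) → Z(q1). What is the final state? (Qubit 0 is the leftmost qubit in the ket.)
|000⟩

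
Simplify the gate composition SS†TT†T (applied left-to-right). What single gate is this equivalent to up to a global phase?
T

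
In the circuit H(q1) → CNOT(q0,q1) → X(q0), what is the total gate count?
3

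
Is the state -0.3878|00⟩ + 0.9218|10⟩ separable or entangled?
Separable

Writing the state as a|00⟩ + b|01⟩ + c|10⟩ + d|11⟩, it is a product state iff ad − bc = 0.
Here (a, b, c, d) = (-0.3878, 0, 0.9218, 0): ad − bc = (-0.3878)(0) − (0)(0.9218) = 0, so the state is separable.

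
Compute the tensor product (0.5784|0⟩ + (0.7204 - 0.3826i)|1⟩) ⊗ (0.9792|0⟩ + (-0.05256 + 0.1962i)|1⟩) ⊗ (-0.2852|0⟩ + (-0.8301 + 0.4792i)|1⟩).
-0.1615|000⟩ + (-0.4701 + 0.2714i)|001⟩ + (0.00867 - 0.03237i)|010⟩ + (-0.02914 - 0.1088i)|011⟩ + (-0.2012 + 0.1068i)|100⟩ + (-0.406 + 0.649i)|101⟩ + (-0.01061 - 0.04605i)|110⟩ + (-0.1082 - 0.1162i)|111⟩

amp(|b₁b₂…⟩) = product of the factor amplitudes for bits b₁, b₂, …; only kets whose every factor amplitude is nonzero survive.
|000⟩: (0.5784)(0.9792)(-0.2852) = -0.1615
|001⟩: (0.5784)(0.9792)(-0.8301 + 0.4792i) = (-0.4701 + 0.2714i)
|010⟩: (0.5784)(-0.05256 + 0.1962i)(-0.2852) = (0.00867 - 0.03237i)
|011⟩: (0.5784)(-0.05256 + 0.1962i)(-0.8301 + 0.4792i) = (-0.02914 - 0.1088i)
|100⟩: (0.7204 - 0.3826i)(0.9792)(-0.2852) = (-0.2012 + 0.1068i)
|101⟩: (0.7204 - 0.3826i)(0.9792)(-0.8301 + 0.4792i) = (-0.406 + 0.649i)
|110⟩: (0.7204 - 0.3826i)(-0.05256 + 0.1962i)(-0.2852) = (-0.01061 - 0.04605i)
|111⟩: (0.7204 - 0.3826i)(-0.05256 + 0.1962i)(-0.8301 + 0.4792i) = (-0.1082 - 0.1162i)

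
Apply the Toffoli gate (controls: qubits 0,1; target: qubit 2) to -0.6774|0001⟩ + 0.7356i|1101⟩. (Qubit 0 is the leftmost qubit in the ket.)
-0.6774|0001⟩ + 0.7356i|1111⟩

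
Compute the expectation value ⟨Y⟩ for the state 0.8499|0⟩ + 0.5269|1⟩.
0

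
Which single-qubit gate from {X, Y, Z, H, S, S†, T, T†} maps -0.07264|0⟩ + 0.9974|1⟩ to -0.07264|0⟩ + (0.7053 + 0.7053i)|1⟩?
T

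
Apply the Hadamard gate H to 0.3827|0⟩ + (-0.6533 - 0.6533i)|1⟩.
(-0.1913 - 0.462i)|0⟩ + (0.7326 + 0.462i)|1⟩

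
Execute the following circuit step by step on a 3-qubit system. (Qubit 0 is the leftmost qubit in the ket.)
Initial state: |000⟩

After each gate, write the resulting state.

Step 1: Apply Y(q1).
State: i|010⟩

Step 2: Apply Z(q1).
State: -i|010⟩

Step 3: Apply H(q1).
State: -(1/√2)i|000⟩ + (1/√2)i|010⟩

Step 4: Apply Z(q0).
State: -(1/√2)i|000⟩ + (1/√2)i|010⟩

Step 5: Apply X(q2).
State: -(1/√2)i|001⟩ + (1/√2)i|011⟩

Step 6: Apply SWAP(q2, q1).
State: -(1/√2)i|010⟩ + (1/√2)i|011⟩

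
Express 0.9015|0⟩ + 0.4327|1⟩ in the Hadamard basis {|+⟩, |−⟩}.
0.9434|+⟩ + 0.3315|−⟩

With |ψ⟩ = α|0⟩ + β|1⟩, the Hadamard-basis coefficients are ⟨+|ψ⟩ = (α + β)/√2 and ⟨−|ψ⟩ = (α − β)/√2.
Here α = 0.9015, β = 0.4327: (α + β)/√2 = 0.9434, (α − β)/√2 = 0.3315.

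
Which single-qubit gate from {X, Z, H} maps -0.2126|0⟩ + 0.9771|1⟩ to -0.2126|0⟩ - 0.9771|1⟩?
Z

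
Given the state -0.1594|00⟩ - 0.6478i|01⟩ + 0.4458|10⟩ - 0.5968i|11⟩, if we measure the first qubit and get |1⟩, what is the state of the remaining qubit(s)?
0.5985|0⟩ - 0.8012i|1⟩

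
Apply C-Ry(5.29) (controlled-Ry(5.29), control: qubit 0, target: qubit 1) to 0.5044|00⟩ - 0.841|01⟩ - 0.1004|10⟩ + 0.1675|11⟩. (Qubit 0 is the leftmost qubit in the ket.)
0.5044|00⟩ - 0.841|01⟩ + 0.00847|10⟩ - 0.1951|11⟩

C-Ry(5.29) leaves the control-|0⟩ kets |00⟩, |01⟩ unchanged and applies Ry(5.29) to qubit 1 on the control-|1⟩ pair (|10⟩, |11⟩).
Ry(5.29) = [[cos(θ/2), −sin(θ/2)], [sin(θ/2), cos(θ/2)]]; θ = 5.29, cos(θ/2) ≈ -0.879211, sin(θ/2) ≈ 0.476433.
With a = amp(|10⟩) = -0.1004 and b = amp(|11⟩) = 0.1675:
new amp(|10⟩) = (-0.879211)·a + (-0.476433)·b = 0.00847
new amp(|11⟩) = (0.476433)·a + (-0.879211)·b = -0.1951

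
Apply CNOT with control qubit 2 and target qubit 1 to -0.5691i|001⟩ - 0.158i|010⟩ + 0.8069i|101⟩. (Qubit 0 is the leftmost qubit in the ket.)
-0.158i|010⟩ - 0.5691i|011⟩ + 0.8069i|111⟩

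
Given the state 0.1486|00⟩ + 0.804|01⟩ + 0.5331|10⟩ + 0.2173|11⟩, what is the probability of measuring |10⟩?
0.2842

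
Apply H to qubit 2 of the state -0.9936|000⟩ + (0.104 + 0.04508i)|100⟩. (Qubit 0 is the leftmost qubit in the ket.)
-0.7026|000⟩ - 0.7026|001⟩ + (0.07354 + 0.03188i)|100⟩ + (0.07354 + 0.03188i)|101⟩

H on qubit 2 mixes each pair of kets that differ only in qubit 2: amplitudes (a, b) of (|…0…⟩, |…1…⟩) become ((a + b)/√2, (a − b)/√2). Kets absent from the input have amplitude 0.
(|000⟩, |001⟩): (a, b) = (-0.9936, 0) → (-0.7026, -0.7026)
(|100⟩, |101⟩): (a, b) = ((0.104 + 0.04508i), 0) → ((0.07354 + 0.03188i), (0.07354 + 0.03188i))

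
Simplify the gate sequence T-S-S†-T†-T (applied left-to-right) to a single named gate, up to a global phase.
T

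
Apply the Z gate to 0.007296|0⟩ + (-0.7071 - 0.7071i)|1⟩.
0.007296|0⟩ + (0.7071 + 0.7071i)|1⟩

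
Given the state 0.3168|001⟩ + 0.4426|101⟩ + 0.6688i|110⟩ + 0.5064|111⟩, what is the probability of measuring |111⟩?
0.2564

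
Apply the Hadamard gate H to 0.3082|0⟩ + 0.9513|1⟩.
0.8906|0⟩ - 0.4547|1⟩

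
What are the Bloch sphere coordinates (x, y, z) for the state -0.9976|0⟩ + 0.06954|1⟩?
(-0.1387, 0, 0.9904)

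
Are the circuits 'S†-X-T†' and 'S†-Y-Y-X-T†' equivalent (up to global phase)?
Yes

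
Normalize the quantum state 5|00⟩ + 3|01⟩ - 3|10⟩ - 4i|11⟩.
0.6509|00⟩ + 0.3906|01⟩ - 0.3906|10⟩ - 0.5208i|11⟩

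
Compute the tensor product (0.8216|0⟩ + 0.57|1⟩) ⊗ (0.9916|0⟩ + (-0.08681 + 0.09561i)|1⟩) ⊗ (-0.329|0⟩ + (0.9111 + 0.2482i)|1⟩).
-0.268|000⟩ + (0.7423 + 0.2022i)|001⟩ + (0.02347 - 0.02584i)|010⟩ + (-0.08448 + 0.05387i)|011⟩ - 0.186|100⟩ + (0.515 + 0.1403i)|101⟩ + (0.01628 - 0.01793i)|110⟩ + (-0.05861 + 0.03737i)|111⟩

amp(|b₁b₂…⟩) = product of the factor amplitudes for bits b₁, b₂, …; only kets whose every factor amplitude is nonzero survive.
|000⟩: (0.8216)(0.9916)(-0.329) = -0.268
|001⟩: (0.8216)(0.9916)(0.9111 + 0.2482i) = (0.7423 + 0.2022i)
|010⟩: (0.8216)(-0.08681 + 0.09561i)(-0.329) = (0.02347 - 0.02584i)
|011⟩: (0.8216)(-0.08681 + 0.09561i)(0.9111 + 0.2482i) = (-0.08448 + 0.05387i)
|100⟩: (0.57)(0.9916)(-0.329) = -0.186
|101⟩: (0.57)(0.9916)(0.9111 + 0.2482i) = (0.515 + 0.1403i)
|110⟩: (0.57)(-0.08681 + 0.09561i)(-0.329) = (0.01628 - 0.01793i)
|111⟩: (0.57)(-0.08681 + 0.09561i)(0.9111 + 0.2482i) = (-0.05861 + 0.03737i)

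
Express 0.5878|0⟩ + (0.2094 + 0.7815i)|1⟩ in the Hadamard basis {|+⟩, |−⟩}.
(0.5637 + 0.5526i)|+⟩ + (0.2676 - 0.5526i)|−⟩

With |ψ⟩ = α|0⟩ + β|1⟩, the Hadamard-basis coefficients are ⟨+|ψ⟩ = (α + β)/√2 and ⟨−|ψ⟩ = (α − β)/√2.
Here α = 0.5878, β = (0.2094 + 0.7815i): (α + β)/√2 = (0.5637 + 0.5526i), (α − β)/√2 = (0.2676 - 0.5526i).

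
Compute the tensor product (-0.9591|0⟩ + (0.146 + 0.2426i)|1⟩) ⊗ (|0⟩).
-0.9591|00⟩ + (0.146 + 0.2426i)|10⟩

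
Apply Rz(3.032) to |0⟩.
(0.05477 - 0.9985i)|0⟩

Rz(3.032) = [[e^(−iθ/2), 0], [0, e^(iθ/2)]] with e^(±iθ/2) = cos(θ/2) ± i·sin(θ/2); θ = 3.032, cos(θ/2) ≈ 0.0547689, sin(θ/2) ≈ 0.998499.
With a = amp(|0⟩) = 1 and b = amp(|1⟩) = 0:
new amp(|0⟩) = (0.0547689 - 0.998499i)·a = (0.05477 - 0.9985i)
new amp(|1⟩) = (0.0547689 + 0.998499i)·b = 0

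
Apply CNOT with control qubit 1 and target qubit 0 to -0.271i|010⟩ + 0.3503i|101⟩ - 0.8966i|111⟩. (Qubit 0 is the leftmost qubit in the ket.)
-0.8966i|011⟩ + 0.3503i|101⟩ - 0.271i|110⟩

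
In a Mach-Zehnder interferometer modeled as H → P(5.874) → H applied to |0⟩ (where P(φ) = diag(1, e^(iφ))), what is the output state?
(0.9587 - 0.1989i)|0⟩ + (0.04128 + 0.1989i)|1⟩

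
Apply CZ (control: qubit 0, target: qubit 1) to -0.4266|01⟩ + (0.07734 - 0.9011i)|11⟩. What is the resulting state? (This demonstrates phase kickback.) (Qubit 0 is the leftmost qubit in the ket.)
-0.4266|01⟩ + (-0.07734 + 0.9011i)|11⟩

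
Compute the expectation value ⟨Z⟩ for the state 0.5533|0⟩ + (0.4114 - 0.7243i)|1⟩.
-0.3877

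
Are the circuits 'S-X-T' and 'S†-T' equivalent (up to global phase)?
No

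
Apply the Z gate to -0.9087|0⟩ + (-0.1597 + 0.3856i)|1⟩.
-0.9087|0⟩ + (0.1597 - 0.3856i)|1⟩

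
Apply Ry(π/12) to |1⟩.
-0.1305|0⟩ + 0.9914|1⟩

Ry(π/12) = [[cos(θ/2), −sin(θ/2)], [sin(θ/2), cos(θ/2)]]; θ = π/12, cos(θ/2) ≈ 0.991445, sin(θ/2) ≈ 0.130526.
With a = amp(|0⟩) = 0 and b = amp(|1⟩) = 1:
new amp(|0⟩) = (0.991445)·a + (-0.130526)·b = -0.1305
new amp(|1⟩) = (0.130526)·a + (0.991445)·b = 0.9914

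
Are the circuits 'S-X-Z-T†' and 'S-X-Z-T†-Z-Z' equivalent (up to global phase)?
Yes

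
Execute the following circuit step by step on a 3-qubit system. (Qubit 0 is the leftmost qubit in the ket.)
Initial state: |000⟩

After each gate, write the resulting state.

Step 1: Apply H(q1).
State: 1/√2|000⟩ + 1/√2|010⟩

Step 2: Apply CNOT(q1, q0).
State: 1/√2|000⟩ + 1/√2|110⟩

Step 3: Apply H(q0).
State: 1/2|000⟩ + 1/2|010⟩ + 1/2|100⟩ - 1/2|110⟩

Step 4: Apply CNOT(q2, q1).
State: 1/2|000⟩ + 1/2|010⟩ + 1/2|100⟩ - 1/2|110⟩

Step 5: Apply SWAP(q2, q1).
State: 1/2|000⟩ + 1/2|001⟩ + 1/2|100⟩ - 1/2|101⟩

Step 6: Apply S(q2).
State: 1/2|000⟩ + (1/2)i|001⟩ + 1/2|100⟩ - (1/2)i|101⟩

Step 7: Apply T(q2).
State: 1/2|000⟩ + (-1/√8 + (1/√8)i)|001⟩ + 1/2|100⟩ + (1/√8 - (1/√8)i)|101⟩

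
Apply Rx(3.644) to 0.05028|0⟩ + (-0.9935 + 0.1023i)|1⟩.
(0.08659 + 0.9623i)|0⟩ + (0.247 - 0.07413i)|1⟩

Rx(3.644) = [[cos(θ/2), −i·sin(θ/2)], [−i·sin(θ/2), cos(θ/2)]]; θ = 3.644, cos(θ/2) ≈ -0.24857, sin(θ/2) ≈ 0.968614.
With a = amp(|0⟩) = 0.05028 and b = amp(|1⟩) = (-0.9935 + 0.1023i):
new amp(|0⟩) = (-0.24857)·a + (-0.968614i)·b = (0.08659 + 0.9623i)
new amp(|1⟩) = (-0.968614i)·a + (-0.24857)·b = (0.247 - 0.07413i)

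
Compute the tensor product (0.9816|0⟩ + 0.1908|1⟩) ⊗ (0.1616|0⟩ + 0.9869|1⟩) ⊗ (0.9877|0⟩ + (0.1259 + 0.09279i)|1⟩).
0.1567|000⟩ + (0.01997 + 0.01472i)|001⟩ + 0.9568|010⟩ + (0.122 + 0.08989i)|011⟩ + 0.03045|100⟩ + (0.003882 + 0.002861i)|101⟩ + 0.186|110⟩ + (0.02371 + 0.01747i)|111⟩

amp(|b₁b₂…⟩) = product of the factor amplitudes for bits b₁, b₂, …; only kets whose every factor amplitude is nonzero survive.
|000⟩: (0.9816)(0.1616)(0.9877) = 0.1567
|001⟩: (0.9816)(0.1616)(0.1259 + 0.09279i) = (0.01997 + 0.01472i)
|010⟩: (0.9816)(0.9869)(0.9877) = 0.9568
|011⟩: (0.9816)(0.9869)(0.1259 + 0.09279i) = (0.122 + 0.08989i)
|100⟩: (0.1908)(0.1616)(0.9877) = 0.03045
|101⟩: (0.1908)(0.1616)(0.1259 + 0.09279i) = (0.003882 + 0.002861i)
|110⟩: (0.1908)(0.9869)(0.9877) = 0.186
|111⟩: (0.1908)(0.9869)(0.1259 + 0.09279i) = (0.02371 + 0.01747i)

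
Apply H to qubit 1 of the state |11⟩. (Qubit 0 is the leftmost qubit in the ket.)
1/√2|10⟩ - 1/√2|11⟩

H on qubit 1 mixes each pair of kets that differ only in qubit 1: amplitudes (a, b) of (|…0…⟩, |…1…⟩) become ((a + b)/√2, (a − b)/√2). Kets absent from the input have amplitude 0.
(|10⟩, |11⟩): (a, b) = (0, 1) → (1/√2, -1/√2)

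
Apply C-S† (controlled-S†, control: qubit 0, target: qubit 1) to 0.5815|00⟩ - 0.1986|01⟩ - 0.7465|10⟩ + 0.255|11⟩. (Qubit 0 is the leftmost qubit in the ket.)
0.5815|00⟩ - 0.1986|01⟩ - 0.7465|10⟩ - 0.255i|11⟩

C-S† leaves the control-|0⟩ kets |00⟩, |01⟩ unchanged and applies S† to qubit 1 on the control-|1⟩ pair (|10⟩, |11⟩).
S† = [[1, 0], [0, -i]].
With a = amp(|10⟩) = -0.7465 and b = amp(|11⟩) = 0.255:
new amp(|10⟩) = (1)·a = -0.7465
new amp(|11⟩) = (-i)·b = -0.255i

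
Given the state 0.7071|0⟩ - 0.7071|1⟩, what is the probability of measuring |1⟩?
0.5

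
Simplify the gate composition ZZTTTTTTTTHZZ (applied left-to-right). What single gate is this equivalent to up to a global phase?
H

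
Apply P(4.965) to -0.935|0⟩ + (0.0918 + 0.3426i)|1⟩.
-0.935|0⟩ + (0.3547 - 0.00326i)|1⟩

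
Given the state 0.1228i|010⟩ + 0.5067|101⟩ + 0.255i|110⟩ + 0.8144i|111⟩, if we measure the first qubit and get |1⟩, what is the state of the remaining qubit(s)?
0.5105|01⟩ + 0.2569i|10⟩ + 0.8206i|11⟩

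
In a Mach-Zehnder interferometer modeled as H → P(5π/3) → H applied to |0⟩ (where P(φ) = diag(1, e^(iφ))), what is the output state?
(0.75 - 0.433i)|0⟩ + (0.25 + 0.433i)|1⟩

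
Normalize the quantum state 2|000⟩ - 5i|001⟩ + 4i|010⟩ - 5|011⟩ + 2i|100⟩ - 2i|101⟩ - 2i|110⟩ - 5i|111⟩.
0.1933|000⟩ - 0.4834i|001⟩ + 0.3867i|010⟩ - 0.4834|011⟩ + 0.1933i|100⟩ - 0.1933i|101⟩ - 0.1933i|110⟩ - 0.4834i|111⟩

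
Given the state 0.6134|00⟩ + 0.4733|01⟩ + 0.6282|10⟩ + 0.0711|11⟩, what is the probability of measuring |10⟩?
0.3946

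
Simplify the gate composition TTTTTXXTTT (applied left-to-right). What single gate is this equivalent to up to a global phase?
I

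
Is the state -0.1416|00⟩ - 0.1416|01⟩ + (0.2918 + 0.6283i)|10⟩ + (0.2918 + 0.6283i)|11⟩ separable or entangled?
Separable

Writing the state as a|00⟩ + b|01⟩ + c|10⟩ + d|11⟩, it is a product state iff ad − bc = 0.
Here (a, b, c, d) = (-0.1416, -0.1416, (0.2918 + 0.6283i), (0.2918 + 0.6283i)): ad − bc = (-0.1416)(0.2918 + 0.6283i) − (-0.1416)(0.2918 + 0.6283i) = 0, so the state is separable.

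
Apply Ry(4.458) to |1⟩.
-0.7911|0⟩ - 0.6117|1⟩

Ry(4.458) = [[cos(θ/2), −sin(θ/2)], [sin(θ/2), cos(θ/2)]]; θ = 4.458, cos(θ/2) ≈ -0.611697, sin(θ/2) ≈ 0.791092.
With a = amp(|0⟩) = 0 and b = amp(|1⟩) = 1:
new amp(|0⟩) = (-0.611697)·a + (-0.791092)·b = -0.7911
new amp(|1⟩) = (0.791092)·a + (-0.611697)·b = -0.6117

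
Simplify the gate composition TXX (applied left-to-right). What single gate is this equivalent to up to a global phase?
T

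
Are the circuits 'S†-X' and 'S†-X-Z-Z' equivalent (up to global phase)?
Yes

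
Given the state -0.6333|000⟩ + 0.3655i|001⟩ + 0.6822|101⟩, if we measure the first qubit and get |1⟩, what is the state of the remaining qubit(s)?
|01⟩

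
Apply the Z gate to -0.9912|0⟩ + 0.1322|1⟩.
-0.9912|0⟩ - 0.1322|1⟩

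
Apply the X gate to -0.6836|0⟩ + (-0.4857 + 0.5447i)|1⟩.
(-0.4857 + 0.5447i)|0⟩ - 0.6836|1⟩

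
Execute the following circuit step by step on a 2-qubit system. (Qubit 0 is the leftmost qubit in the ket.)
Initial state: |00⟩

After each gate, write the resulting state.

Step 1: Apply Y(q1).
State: i|01⟩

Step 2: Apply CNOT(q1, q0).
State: i|11⟩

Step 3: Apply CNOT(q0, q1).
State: i|10⟩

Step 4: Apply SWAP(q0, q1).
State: i|01⟩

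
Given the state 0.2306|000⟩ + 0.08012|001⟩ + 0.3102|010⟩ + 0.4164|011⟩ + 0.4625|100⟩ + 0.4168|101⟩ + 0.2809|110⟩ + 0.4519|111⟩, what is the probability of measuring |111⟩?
0.2042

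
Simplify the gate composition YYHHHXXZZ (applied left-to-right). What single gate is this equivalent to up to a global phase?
H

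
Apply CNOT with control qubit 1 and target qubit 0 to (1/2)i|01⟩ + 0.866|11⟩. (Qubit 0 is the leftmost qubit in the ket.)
0.866|01⟩ + (1/2)i|11⟩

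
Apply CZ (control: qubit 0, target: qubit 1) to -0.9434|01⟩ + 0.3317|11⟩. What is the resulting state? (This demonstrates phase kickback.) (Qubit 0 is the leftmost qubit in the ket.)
-0.9434|01⟩ - 0.3317|11⟩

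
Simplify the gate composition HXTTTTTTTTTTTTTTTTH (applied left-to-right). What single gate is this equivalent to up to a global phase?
Z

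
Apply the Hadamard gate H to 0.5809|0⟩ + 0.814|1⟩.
0.9863|0⟩ - 0.1648|1⟩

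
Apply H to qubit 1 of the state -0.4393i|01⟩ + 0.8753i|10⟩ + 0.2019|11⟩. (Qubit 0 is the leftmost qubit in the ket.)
-0.3106i|00⟩ + 0.3106i|01⟩ + (0.1428 + 0.6189i)|10⟩ + (-0.1428 + 0.6189i)|11⟩

H on qubit 1 mixes each pair of kets that differ only in qubit 1: amplitudes (a, b) of (|…0…⟩, |…1…⟩) become ((a + b)/√2, (a − b)/√2). Kets absent from the input have amplitude 0.
(|00⟩, |01⟩): (a, b) = (0, -0.4393i) → (-0.3106i, 0.3106i)
(|10⟩, |11⟩): (a, b) = (0.8753i, 0.2019) → ((0.1428 + 0.6189i), (-0.1428 + 0.6189i))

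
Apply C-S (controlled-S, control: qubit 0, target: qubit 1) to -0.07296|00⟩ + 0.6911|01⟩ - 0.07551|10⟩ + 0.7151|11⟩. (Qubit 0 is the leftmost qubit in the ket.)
-0.07296|00⟩ + 0.6911|01⟩ - 0.07551|10⟩ + 0.7151i|11⟩

C-S leaves the control-|0⟩ kets |00⟩, |01⟩ unchanged and applies S to qubit 1 on the control-|1⟩ pair (|10⟩, |11⟩).
S = [[1, 0], [0, i]].
With a = amp(|10⟩) = -0.07551 and b = amp(|11⟩) = 0.7151:
new amp(|10⟩) = (1)·a = -0.07551
new amp(|11⟩) = (i)·b = 0.7151i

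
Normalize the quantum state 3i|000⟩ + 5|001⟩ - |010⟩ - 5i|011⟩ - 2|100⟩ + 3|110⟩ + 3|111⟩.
0.3313i|000⟩ + 0.5522|001⟩ - 0.1104|010⟩ - 0.5522i|011⟩ - 0.2209|100⟩ + 0.3313|110⟩ + 0.3313|111⟩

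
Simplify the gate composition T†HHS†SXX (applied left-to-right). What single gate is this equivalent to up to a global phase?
T†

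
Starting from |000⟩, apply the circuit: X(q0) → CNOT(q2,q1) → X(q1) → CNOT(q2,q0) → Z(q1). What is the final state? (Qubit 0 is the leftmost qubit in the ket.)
-|110⟩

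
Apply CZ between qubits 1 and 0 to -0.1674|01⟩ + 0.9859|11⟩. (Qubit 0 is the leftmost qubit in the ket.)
-0.1674|01⟩ - 0.9859|11⟩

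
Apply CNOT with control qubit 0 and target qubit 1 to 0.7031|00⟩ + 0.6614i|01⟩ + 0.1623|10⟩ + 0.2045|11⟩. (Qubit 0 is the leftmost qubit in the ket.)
0.7031|00⟩ + 0.6614i|01⟩ + 0.2045|10⟩ + 0.1623|11⟩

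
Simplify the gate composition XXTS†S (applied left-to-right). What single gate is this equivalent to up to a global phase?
T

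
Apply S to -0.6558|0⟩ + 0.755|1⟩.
-0.6558|0⟩ + 0.755i|1⟩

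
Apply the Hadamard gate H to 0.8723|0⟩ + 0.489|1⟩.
0.9626|0⟩ + 0.271|1⟩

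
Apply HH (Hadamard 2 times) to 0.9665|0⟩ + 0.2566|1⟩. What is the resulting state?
0.9665|0⟩ + 0.2566|1⟩

H² = I, so an even number of Hadamards cancels: H^2 = I and the state is unchanged.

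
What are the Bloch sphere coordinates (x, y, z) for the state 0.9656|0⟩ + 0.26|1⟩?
(0.5021, 0, 0.8648)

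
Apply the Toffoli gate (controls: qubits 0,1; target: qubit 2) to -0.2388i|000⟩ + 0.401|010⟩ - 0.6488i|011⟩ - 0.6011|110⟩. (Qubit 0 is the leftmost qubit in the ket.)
-0.2388i|000⟩ + 0.401|010⟩ - 0.6488i|011⟩ - 0.6011|111⟩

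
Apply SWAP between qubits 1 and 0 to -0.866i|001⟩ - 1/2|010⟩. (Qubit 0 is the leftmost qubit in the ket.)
-0.866i|001⟩ - 1/2|100⟩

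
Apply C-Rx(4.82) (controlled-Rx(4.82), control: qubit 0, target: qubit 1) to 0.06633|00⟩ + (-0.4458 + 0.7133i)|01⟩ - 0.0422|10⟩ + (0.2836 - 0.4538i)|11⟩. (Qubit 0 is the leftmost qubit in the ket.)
0.06633|00⟩ + (-0.4458 + 0.7133i)|01⟩ + (-0.2718 - 0.1895i)|10⟩ + (-0.211 + 0.3659i)|11⟩

C-Rx(4.82) leaves the control-|0⟩ kets |00⟩, |01⟩ unchanged and applies Rx(4.82) to qubit 1 on the control-|1⟩ pair (|10⟩, |11⟩).
Rx(4.82) = [[cos(θ/2), −i·sin(θ/2)], [−i·sin(θ/2), cos(θ/2)]]; θ = 4.82, cos(θ/2) ≈ -0.744111, sin(θ/2) ≈ 0.668056.
With a = amp(|10⟩) = -0.0422 and b = amp(|11⟩) = (0.2836 - 0.4538i):
new amp(|10⟩) = (-0.744111)·a + (-0.668056i)·b = (-0.2718 - 0.1895i)
new amp(|11⟩) = (-0.668056i)·a + (-0.744111)·b = (-0.211 + 0.3659i)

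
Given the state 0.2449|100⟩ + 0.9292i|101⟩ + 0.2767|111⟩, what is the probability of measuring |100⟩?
0.05998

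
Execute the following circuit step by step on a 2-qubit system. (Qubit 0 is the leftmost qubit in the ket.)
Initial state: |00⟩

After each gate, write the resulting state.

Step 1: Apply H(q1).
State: 1/√2|00⟩ + 1/√2|01⟩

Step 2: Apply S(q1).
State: 1/√2|00⟩ + (1/√2)i|01⟩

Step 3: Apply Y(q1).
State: 1/√2|00⟩ + (1/√2)i|01⟩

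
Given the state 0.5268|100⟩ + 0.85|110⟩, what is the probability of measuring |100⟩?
0.2775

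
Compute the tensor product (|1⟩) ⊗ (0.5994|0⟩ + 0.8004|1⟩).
0.5994|10⟩ + 0.8004|11⟩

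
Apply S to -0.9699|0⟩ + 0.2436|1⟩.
-0.9699|0⟩ + 0.2436i|1⟩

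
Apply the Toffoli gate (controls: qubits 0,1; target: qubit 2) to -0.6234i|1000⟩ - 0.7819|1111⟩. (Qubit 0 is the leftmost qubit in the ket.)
-0.6234i|1000⟩ - 0.7819|1101⟩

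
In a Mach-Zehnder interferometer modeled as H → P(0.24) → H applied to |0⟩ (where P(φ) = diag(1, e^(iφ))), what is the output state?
(0.9857 + 0.1189i)|0⟩ + (0.01433 - 0.1189i)|1⟩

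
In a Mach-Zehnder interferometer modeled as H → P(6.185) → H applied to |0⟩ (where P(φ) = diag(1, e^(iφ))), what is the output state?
(0.9976 - 0.04901i)|0⟩ + (0.002408 + 0.04901i)|1⟩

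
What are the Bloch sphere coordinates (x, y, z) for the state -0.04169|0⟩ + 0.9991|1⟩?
(-0.0833, 0, -0.9965)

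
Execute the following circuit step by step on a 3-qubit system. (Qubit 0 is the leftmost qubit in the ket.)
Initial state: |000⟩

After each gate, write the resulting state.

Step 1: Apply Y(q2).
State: i|001⟩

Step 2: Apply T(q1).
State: i|001⟩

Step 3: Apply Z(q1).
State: i|001⟩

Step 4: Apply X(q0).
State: i|101⟩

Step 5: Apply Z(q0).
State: -i|101⟩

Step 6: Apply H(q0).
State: -(1/√2)i|001⟩ + (1/√2)i|101⟩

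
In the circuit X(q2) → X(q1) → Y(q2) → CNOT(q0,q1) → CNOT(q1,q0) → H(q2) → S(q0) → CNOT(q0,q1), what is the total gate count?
8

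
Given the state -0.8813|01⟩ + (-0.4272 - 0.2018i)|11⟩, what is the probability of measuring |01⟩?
0.7767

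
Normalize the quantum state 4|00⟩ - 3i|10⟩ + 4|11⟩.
0.6247|00⟩ - 0.4685i|10⟩ + 0.6247|11⟩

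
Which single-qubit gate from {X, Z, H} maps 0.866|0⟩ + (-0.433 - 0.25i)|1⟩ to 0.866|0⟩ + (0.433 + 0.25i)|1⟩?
Z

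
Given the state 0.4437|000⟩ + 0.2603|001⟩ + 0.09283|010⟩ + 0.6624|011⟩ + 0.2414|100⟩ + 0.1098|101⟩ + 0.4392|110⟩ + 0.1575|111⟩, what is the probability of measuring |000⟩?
0.1969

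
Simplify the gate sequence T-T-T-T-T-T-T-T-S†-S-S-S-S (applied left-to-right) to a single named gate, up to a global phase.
S†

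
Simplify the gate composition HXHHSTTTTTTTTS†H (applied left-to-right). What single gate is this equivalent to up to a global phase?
Z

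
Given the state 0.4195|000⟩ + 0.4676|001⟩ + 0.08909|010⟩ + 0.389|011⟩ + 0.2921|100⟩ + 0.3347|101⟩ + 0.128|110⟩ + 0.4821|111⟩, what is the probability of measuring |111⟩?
0.2324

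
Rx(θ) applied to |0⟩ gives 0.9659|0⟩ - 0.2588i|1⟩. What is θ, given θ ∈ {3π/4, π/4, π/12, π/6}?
π/6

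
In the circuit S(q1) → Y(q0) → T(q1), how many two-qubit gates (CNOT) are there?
0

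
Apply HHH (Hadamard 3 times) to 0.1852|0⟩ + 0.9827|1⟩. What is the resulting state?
0.8258|0⟩ - 0.5639|1⟩

H² = I, so H^3 = H: a single Hadamard. With (a, b) = (0.1852, 0.9827), H gives ((a + b)/√2, (a − b)/√2) = (0.8258, -0.5639).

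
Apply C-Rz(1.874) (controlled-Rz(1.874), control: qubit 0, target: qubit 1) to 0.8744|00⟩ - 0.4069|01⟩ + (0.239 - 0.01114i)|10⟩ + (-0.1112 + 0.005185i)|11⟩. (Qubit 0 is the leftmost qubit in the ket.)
0.8744|00⟩ - 0.4069|01⟩ + (0.1326 - 0.1992i)|10⟩ + (-0.07003 - 0.08653i)|11⟩

C-Rz(1.874) leaves the control-|0⟩ kets |00⟩, |01⟩ unchanged and applies Rz(1.874) to qubit 1 on the control-|1⟩ pair (|10⟩, |11⟩).
Rz(1.874) = [[e^(−iθ/2), 0], [0, e^(iθ/2)]] with e^(±iθ/2) = cos(θ/2) ± i·sin(θ/2); θ = 1.874, cos(θ/2) ≈ 0.592208, sin(θ/2) ≈ 0.805785.
With a = amp(|10⟩) = (0.239 - 0.01114i) and b = amp(|11⟩) = (-0.1112 + 0.005185i):
new amp(|10⟩) = (0.592208 - 0.805785i)·a = (0.1326 - 0.1992i)
new amp(|11⟩) = (0.592208 + 0.805785i)·b = (-0.07003 - 0.08653i)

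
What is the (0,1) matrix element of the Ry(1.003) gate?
-0.4807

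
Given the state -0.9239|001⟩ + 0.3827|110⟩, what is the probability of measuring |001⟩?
0.8536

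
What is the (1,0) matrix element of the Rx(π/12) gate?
-0.1305i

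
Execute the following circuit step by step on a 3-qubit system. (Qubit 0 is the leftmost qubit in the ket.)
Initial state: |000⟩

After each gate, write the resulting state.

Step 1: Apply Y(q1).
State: i|010⟩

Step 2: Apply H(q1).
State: (1/√2)i|000⟩ - (1/√2)i|010⟩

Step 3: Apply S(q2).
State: (1/√2)i|000⟩ - (1/√2)i|010⟩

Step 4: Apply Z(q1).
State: (1/√2)i|000⟩ + (1/√2)i|010⟩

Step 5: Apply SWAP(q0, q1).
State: (1/√2)i|000⟩ + (1/√2)i|100⟩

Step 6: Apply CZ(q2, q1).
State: (1/√2)i|000⟩ + (1/√2)i|100⟩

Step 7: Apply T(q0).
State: (1/√2)i|000⟩ + (-1/2 + (1/2)i)|100⟩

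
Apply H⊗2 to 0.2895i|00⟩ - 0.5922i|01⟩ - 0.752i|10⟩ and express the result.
-0.5274i|00⟩ + 0.06485i|01⟩ + 0.2247i|10⟩ + 0.8169i|11⟩

H⊗2 gives amp(|y⟩) = (1/2) Σ_x (−1)^(x·y) amp(|x⟩), where x·y is the number of positions in which both x and y have a 1.
|00⟩: (0.2895i - 0.5922i - 0.752i)/2 = -0.5274i
|01⟩: (0.2895i + 0.5922i - 0.752i)/2 = 0.06485i
|10⟩: (0.2895i - 0.5922i + 0.752i)/2 = 0.2247i
|11⟩: (0.2895i + 0.5922i + 0.752i)/2 = 0.8169i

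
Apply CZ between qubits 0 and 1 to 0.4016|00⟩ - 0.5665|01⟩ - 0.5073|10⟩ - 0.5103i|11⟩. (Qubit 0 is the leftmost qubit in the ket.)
0.4016|00⟩ - 0.5665|01⟩ - 0.5073|10⟩ + 0.5103i|11⟩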